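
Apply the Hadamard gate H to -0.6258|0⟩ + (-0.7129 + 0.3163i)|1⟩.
(-0.9466 + 0.2237i)|0⟩ + (0.06159 - 0.2237i)|1⟩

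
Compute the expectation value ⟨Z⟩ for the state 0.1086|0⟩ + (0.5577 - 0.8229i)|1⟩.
-0.9764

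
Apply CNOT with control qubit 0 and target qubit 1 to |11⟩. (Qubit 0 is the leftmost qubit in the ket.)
|10⟩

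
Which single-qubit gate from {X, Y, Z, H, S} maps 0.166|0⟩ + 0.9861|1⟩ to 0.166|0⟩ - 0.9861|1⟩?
Z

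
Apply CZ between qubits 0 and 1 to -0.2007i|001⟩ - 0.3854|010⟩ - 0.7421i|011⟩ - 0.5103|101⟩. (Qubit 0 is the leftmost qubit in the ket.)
-0.2007i|001⟩ - 0.3854|010⟩ - 0.7421i|011⟩ - 0.5103|101⟩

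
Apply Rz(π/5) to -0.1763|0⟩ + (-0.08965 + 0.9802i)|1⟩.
(-0.1677 + 0.05448i)|0⟩ + (-0.3882 + 0.9045i)|1⟩

Rz(π/5) = [[e^(−iθ/2), 0], [0, e^(iθ/2)]] with e^(±iθ/2) = cos(θ/2) ± i·sin(θ/2); θ = π/5, cos(θ/2) ≈ 0.951057, sin(θ/2) ≈ 0.309017.
With a = amp(|0⟩) = -0.1763 and b = amp(|1⟩) = (-0.08965 + 0.9802i):
new amp(|0⟩) = (0.951057 - 0.309017i)·a = (-0.1677 + 0.05448i)
new amp(|1⟩) = (0.951057 + 0.309017i)·b = (-0.3882 + 0.9045i)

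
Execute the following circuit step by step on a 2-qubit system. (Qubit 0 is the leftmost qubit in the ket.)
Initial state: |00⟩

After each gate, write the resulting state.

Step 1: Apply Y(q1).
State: i|01⟩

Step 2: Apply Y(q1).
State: |00⟩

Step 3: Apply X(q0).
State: |10⟩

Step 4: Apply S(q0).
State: i|10⟩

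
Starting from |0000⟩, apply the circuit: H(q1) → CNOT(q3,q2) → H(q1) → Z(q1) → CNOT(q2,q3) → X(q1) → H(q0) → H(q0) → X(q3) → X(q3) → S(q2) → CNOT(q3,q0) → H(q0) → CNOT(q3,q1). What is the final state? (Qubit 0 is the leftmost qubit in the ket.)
1/√2|0100⟩ + 1/√2|1100⟩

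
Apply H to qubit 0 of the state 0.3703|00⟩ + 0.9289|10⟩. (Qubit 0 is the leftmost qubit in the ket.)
0.9187|00⟩ - 0.395|10⟩

H on qubit 0 mixes each pair of kets that differ only in qubit 0: amplitudes (a, b) of (|…0…⟩, |…1…⟩) become ((a + b)/√2, (a − b)/√2). Kets absent from the input have amplitude 0.
(|00⟩, |10⟩): (a, b) = (0.3703, 0.9289) → (0.9187, -0.395)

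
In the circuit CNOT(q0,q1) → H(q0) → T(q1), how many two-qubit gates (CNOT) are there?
1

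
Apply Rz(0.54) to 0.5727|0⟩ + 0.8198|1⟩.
(0.552 - 0.1528i)|0⟩ + (0.7901 + 0.2187i)|1⟩

Rz(0.54) = [[e^(−iθ/2), 0], [0, e^(iθ/2)]] with e^(±iθ/2) = cos(θ/2) ± i·sin(θ/2); θ = 0.54, cos(θ/2) ≈ 0.963771, sin(θ/2) ≈ 0.266731.
With a = amp(|0⟩) = 0.5727 and b = amp(|1⟩) = 0.8198:
new amp(|0⟩) = (0.963771 - 0.266731i)·a = (0.552 - 0.1528i)
new amp(|1⟩) = (0.963771 + 0.266731i)·b = (0.7901 + 0.2187i)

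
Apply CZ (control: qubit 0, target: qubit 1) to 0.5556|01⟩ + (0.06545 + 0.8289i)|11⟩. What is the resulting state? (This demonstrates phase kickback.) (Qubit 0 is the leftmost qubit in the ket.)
0.5556|01⟩ + (-0.06545 - 0.8289i)|11⟩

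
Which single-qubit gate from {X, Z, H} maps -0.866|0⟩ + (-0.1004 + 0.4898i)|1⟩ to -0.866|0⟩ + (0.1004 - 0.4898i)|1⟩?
Z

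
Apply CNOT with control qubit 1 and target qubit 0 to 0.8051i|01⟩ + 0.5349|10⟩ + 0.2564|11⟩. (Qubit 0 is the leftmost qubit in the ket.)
0.2564|01⟩ + 0.5349|10⟩ + 0.8051i|11⟩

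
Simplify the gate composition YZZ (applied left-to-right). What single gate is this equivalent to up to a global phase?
Y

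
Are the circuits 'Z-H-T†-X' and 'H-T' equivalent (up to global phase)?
Yes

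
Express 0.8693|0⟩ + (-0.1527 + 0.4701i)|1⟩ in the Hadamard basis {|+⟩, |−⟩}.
(0.5067 + 0.3324i)|+⟩ + (0.7227 - 0.3324i)|−⟩

With |ψ⟩ = α|0⟩ + β|1⟩, the Hadamard-basis coefficients are ⟨+|ψ⟩ = (α + β)/√2 and ⟨−|ψ⟩ = (α − β)/√2.
Here α = 0.8693, β = (-0.1527 + 0.4701i): (α + β)/√2 = (0.5067 + 0.3324i), (α − β)/√2 = (0.7227 - 0.3324i).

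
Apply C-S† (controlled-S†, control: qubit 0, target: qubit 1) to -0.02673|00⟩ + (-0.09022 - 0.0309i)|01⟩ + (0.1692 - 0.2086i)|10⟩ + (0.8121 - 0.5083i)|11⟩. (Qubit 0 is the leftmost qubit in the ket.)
-0.02673|00⟩ + (-0.09022 - 0.0309i)|01⟩ + (0.1692 - 0.2086i)|10⟩ + (-0.5083 - 0.8121i)|11⟩

C-S† leaves the control-|0⟩ kets |00⟩, |01⟩ unchanged and applies S† to qubit 1 on the control-|1⟩ pair (|10⟩, |11⟩).
S† = [[1, 0], [0, -i]].
With a = amp(|10⟩) = (0.1692 - 0.2086i) and b = amp(|11⟩) = (0.8121 - 0.5083i):
new amp(|10⟩) = (1)·a = (0.1692 - 0.2086i)
new amp(|11⟩) = (-i)·b = (-0.5083 - 0.8121i)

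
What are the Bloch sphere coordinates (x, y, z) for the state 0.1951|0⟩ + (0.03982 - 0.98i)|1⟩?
(0.01554, -0.3824, -0.9239)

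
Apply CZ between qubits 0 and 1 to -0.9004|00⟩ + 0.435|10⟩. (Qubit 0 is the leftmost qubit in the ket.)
-0.9004|00⟩ + 0.435|10⟩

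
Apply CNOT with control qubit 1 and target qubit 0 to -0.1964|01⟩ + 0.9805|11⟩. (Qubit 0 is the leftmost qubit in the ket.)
0.9805|01⟩ - 0.1964|11⟩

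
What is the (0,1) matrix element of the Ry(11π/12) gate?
-0.9914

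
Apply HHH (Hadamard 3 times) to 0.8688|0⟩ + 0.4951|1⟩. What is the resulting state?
0.9644|0⟩ + 0.2642|1⟩

H² = I, so H^3 = H: a single Hadamard. With (a, b) = (0.8688, 0.4951), H gives ((a + b)/√2, (a − b)/√2) = (0.9644, 0.2642).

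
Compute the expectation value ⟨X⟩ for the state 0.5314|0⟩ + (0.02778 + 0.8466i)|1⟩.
0.02952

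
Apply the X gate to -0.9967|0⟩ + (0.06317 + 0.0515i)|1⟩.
(0.06317 + 0.0515i)|0⟩ - 0.9967|1⟩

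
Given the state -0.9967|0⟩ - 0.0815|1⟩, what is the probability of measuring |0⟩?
0.9934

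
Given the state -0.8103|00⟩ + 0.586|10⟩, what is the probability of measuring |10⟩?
0.3434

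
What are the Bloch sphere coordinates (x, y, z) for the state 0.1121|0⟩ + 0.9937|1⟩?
(0.2228, 0, -0.9749)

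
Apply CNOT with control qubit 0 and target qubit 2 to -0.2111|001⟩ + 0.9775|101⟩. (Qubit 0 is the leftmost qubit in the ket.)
-0.2111|001⟩ + 0.9775|100⟩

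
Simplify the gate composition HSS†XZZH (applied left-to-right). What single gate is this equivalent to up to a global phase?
Z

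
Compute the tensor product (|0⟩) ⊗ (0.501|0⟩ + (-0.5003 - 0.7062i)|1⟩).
0.501|00⟩ + (-0.5003 - 0.7062i)|01⟩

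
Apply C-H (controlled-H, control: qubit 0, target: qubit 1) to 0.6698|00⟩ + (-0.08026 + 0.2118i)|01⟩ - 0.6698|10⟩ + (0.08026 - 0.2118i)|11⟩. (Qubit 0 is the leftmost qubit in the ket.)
0.6698|00⟩ + (-0.08026 + 0.2118i)|01⟩ + (-0.4169 - 0.1498i)|10⟩ + (-0.5304 + 0.1498i)|11⟩

C-H leaves the control-|0⟩ kets |00⟩, |01⟩ unchanged and applies H to qubit 1 on the control-|1⟩ pair (|10⟩, |11⟩).
H = [[1/√2, 1/√2], [1/√2, -1/√2]].
With a = amp(|10⟩) = -0.6698 and b = amp(|11⟩) = (0.08026 - 0.2118i):
new amp(|10⟩) = (1/√2)·a + (1/√2)·b = (-0.4169 - 0.1498i)
new amp(|11⟩) = (1/√2)·a + (-1/√2)·b = (-0.5304 + 0.1498i)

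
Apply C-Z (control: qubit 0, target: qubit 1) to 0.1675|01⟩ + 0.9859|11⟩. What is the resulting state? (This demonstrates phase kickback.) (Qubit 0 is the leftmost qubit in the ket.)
0.1675|01⟩ - 0.9859|11⟩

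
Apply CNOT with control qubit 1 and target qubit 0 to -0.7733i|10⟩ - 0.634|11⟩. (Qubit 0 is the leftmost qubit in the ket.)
-0.634|01⟩ - 0.7733i|10⟩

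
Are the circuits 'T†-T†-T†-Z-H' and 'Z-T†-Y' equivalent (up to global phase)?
No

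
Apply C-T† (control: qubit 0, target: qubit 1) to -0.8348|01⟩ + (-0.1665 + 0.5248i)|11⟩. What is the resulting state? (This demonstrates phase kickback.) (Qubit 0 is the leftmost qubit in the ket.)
-0.8348|01⟩ + (0.2534 + 0.4888i)|11⟩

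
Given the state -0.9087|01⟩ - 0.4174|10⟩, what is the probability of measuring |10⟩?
0.1742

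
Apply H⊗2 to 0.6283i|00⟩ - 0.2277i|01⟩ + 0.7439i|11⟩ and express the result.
0.5723i|00⟩ + 0.05605i|01⟩ - 0.1717i|10⟩ + 0.8i|11⟩

H⊗2 gives amp(|y⟩) = (1/2) Σ_x (−1)^(x·y) amp(|x⟩), where x·y is the number of positions in which both x and y have a 1.
|00⟩: (0.6283i - 0.2277i + 0.7439i)/2 = 0.5723i
|01⟩: (0.6283i + 0.2277i - 0.7439i)/2 = 0.05605i
|10⟩: (0.6283i - 0.2277i - 0.7439i)/2 = -0.1717i
|11⟩: (0.6283i + 0.2277i + 0.7439i)/2 = 0.8i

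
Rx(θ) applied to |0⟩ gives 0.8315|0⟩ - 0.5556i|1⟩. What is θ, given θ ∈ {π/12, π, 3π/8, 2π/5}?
3π/8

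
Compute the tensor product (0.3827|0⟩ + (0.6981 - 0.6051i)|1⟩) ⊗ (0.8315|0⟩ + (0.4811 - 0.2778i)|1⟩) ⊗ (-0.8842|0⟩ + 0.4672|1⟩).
-0.2814|000⟩ + 0.1487|001⟩ + (-0.1628 + 0.094i)|010⟩ + (0.08602 - 0.04967i)|011⟩ + (-0.5133 + 0.4449i)|100⟩ + (0.2712 - 0.2351i)|101⟩ + (-0.1483 + 0.4289i)|110⟩ + (0.07838 - 0.2266i)|111⟩

amp(|b₁b₂…⟩) = product of the factor amplitudes for bits b₁, b₂, …; only kets whose every factor amplitude is nonzero survive.
|000⟩: (0.3827)(0.8315)(-0.8842) = -0.2814
|001⟩: (0.3827)(0.8315)(0.4672) = 0.1487
|010⟩: (0.3827)(0.4811 - 0.2778i)(-0.8842) = (-0.1628 + 0.094i)
|011⟩: (0.3827)(0.4811 - 0.2778i)(0.4672) = (0.08602 - 0.04967i)
|100⟩: (0.6981 - 0.6051i)(0.8315)(-0.8842) = (-0.5133 + 0.4449i)
|101⟩: (0.6981 - 0.6051i)(0.8315)(0.4672) = (0.2712 - 0.2351i)
|110⟩: (0.6981 - 0.6051i)(0.4811 - 0.2778i)(-0.8842) = (-0.1483 + 0.4289i)
|111⟩: (0.6981 - 0.6051i)(0.4811 - 0.2778i)(0.4672) = (0.07838 - 0.2266i)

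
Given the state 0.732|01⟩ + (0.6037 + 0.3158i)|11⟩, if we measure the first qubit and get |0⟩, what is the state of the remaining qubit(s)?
|1⟩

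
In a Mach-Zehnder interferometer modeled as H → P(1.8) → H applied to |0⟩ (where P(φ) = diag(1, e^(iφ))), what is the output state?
(0.3864 + 0.4869i)|0⟩ + (0.6136 - 0.4869i)|1⟩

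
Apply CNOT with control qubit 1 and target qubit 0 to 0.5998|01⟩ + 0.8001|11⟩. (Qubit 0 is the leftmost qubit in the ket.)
0.8001|01⟩ + 0.5998|11⟩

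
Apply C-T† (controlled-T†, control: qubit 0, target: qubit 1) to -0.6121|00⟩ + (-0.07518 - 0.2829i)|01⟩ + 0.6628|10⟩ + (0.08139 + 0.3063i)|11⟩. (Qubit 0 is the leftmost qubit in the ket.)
-0.6121|00⟩ + (-0.07518 - 0.2829i)|01⟩ + 0.6628|10⟩ + (0.2741 + 0.159i)|11⟩

C-T† leaves the control-|0⟩ kets |00⟩, |01⟩ unchanged and applies T† to qubit 1 on the control-|1⟩ pair (|10⟩, |11⟩).
T† = [[1, 0], [0, (1/√2 - (1/√2)i)]].
With a = amp(|10⟩) = 0.6628 and b = amp(|11⟩) = (0.08139 + 0.3063i):
new amp(|10⟩) = (1)·a = 0.6628
new amp(|11⟩) = (1/√2 - (1/√2)i)·b = (0.2741 + 0.159i)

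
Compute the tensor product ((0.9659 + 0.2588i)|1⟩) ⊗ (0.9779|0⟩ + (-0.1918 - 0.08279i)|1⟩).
(0.9446 + 0.2531i)|10⟩ + (-0.1638 - 0.1296i)|11⟩

amp(|b₁b₂…⟩) = product of the factor amplitudes for bits b₁, b₂, …; only kets whose every factor amplitude is nonzero survive.
|10⟩: (0.9659 + 0.2588i)(0.9779) = (0.9446 + 0.2531i)
|11⟩: (0.9659 + 0.2588i)(-0.1918 - 0.08279i) = (-0.1638 - 0.1296i)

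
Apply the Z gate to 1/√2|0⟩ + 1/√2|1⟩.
1/√2|0⟩ - 1/√2|1⟩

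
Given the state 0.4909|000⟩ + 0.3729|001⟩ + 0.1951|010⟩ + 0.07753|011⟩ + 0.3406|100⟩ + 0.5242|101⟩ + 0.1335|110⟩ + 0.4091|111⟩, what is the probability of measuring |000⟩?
0.241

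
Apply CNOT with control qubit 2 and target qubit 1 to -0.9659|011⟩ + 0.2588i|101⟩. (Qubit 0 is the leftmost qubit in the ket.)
-0.9659|001⟩ + 0.2588i|111⟩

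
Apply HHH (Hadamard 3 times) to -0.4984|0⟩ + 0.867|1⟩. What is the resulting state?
0.2606|0⟩ - 0.9655|1⟩

H² = I, so H^3 = H: a single Hadamard. With (a, b) = (-0.4984, 0.867), H gives ((a + b)/√2, (a − b)/√2) = (0.2606, -0.9655).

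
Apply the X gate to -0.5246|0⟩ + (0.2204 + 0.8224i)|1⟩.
(0.2204 + 0.8224i)|0⟩ - 0.5246|1⟩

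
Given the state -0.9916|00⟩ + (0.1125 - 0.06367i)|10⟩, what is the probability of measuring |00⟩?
0.9833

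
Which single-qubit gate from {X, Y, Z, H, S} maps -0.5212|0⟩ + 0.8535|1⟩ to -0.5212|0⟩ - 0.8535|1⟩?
Z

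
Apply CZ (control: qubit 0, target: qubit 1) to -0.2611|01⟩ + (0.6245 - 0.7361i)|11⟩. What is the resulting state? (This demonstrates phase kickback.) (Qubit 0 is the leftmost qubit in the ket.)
-0.2611|01⟩ + (-0.6245 + 0.7361i)|11⟩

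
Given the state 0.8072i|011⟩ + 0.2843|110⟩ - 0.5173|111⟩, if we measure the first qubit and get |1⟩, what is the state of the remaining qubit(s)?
0.4816|10⟩ - 0.8764|11⟩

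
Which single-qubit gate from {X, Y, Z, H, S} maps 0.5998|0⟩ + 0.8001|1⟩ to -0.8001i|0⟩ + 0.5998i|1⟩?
Y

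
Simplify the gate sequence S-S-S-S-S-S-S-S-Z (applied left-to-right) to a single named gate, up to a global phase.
Z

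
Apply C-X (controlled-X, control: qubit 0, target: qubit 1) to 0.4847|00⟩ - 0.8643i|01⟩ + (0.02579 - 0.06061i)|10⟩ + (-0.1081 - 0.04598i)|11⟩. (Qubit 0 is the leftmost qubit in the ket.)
0.4847|00⟩ - 0.8643i|01⟩ + (-0.1081 - 0.04598i)|10⟩ + (0.02579 - 0.06061i)|11⟩

C-X leaves the control-|0⟩ kets |00⟩, |01⟩ unchanged and applies X to qubit 1 on the control-|1⟩ pair (|10⟩, |11⟩).
X = [[0, 1], [1, 0]].
With a = amp(|10⟩) = (0.02579 - 0.06061i) and b = amp(|11⟩) = (-0.1081 - 0.04598i):
new amp(|10⟩) = (1)·b = (-0.1081 - 0.04598i)
new amp(|11⟩) = (1)·a = (0.02579 - 0.06061i)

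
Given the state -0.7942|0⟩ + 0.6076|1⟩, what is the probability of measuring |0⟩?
0.6308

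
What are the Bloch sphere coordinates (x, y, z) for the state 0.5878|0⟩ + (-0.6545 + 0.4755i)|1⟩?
(-0.7694, 0.559, -0.309)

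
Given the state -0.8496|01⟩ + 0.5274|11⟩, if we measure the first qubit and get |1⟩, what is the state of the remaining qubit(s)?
|1⟩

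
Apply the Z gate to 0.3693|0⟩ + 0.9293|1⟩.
0.3693|0⟩ - 0.9293|1⟩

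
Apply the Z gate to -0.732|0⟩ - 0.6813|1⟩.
-0.732|0⟩ + 0.6813|1⟩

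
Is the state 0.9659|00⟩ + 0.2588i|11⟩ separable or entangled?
Entangled

Writing the state as a|00⟩ + b|01⟩ + c|10⟩ + d|11⟩, it is a product state iff ad − bc = 0.
Here (a, b, c, d) = (0.9659, 0, 0, 0.2588i): ad − bc = (0.9659)(0.2588i) − (0)(0) = 0.25i ≠ 0, so the state is entangled.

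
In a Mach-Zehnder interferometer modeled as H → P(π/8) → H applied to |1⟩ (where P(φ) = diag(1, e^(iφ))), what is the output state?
(0.03806 - 0.1913i)|0⟩ + (0.9619 + 0.1913i)|1⟩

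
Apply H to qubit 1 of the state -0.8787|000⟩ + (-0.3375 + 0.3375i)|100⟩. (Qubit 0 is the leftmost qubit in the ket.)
-0.6213|000⟩ - 0.6213|010⟩ + (-0.2386 + 0.2386i)|100⟩ + (-0.2386 + 0.2386i)|110⟩

H on qubit 1 mixes each pair of kets that differ only in qubit 1: amplitudes (a, b) of (|…0…⟩, |…1…⟩) become ((a + b)/√2, (a − b)/√2). Kets absent from the input have amplitude 0.
(|000⟩, |010⟩): (a, b) = (-0.8787, 0) → (-0.6213, -0.6213)
(|100⟩, |110⟩): (a, b) = ((-0.3375 + 0.3375i), 0) → ((-0.2386 + 0.2386i), (-0.2386 + 0.2386i))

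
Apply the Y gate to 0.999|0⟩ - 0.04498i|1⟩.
-0.04498|0⟩ + 0.999i|1⟩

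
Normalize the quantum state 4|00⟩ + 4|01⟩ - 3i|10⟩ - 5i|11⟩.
0.4924|00⟩ + 0.4924|01⟩ - 0.3693i|10⟩ - 0.6155i|11⟩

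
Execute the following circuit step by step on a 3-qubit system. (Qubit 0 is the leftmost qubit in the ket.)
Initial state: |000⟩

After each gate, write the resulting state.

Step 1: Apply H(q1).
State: 1/√2|000⟩ + 1/√2|010⟩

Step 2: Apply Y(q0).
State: (1/√2)i|100⟩ + (1/√2)i|110⟩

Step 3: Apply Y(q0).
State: 1/√2|000⟩ + 1/√2|010⟩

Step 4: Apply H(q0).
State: 1/2|000⟩ + 1/2|010⟩ + 1/2|100⟩ + 1/2|110⟩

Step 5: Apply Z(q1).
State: 1/2|000⟩ - 1/2|010⟩ + 1/2|100⟩ - 1/2|110⟩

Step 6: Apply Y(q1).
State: (1/2)i|000⟩ + (1/2)i|010⟩ + (1/2)i|100⟩ + (1/2)i|110⟩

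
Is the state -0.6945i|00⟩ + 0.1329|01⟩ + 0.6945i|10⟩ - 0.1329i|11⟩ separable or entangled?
Entangled

Writing the state as a|00⟩ + b|01⟩ + c|10⟩ + d|11⟩, it is a product state iff ad − bc = 0.
Here (a, b, c, d) = (-0.6945i, 0.1329, 0.6945i, -0.1329i): ad − bc = (-0.6945i)(-0.1329i) − (0.1329)(0.6945i) = (-0.0923 - 0.0923i) ≠ 0, so the state is entangled.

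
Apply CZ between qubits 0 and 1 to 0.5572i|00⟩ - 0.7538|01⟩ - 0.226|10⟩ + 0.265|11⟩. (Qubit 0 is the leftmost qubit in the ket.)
0.5572i|00⟩ - 0.7538|01⟩ - 0.226|10⟩ - 0.265|11⟩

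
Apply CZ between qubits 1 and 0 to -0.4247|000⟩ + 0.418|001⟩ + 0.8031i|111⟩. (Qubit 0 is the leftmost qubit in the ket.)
-0.4247|000⟩ + 0.418|001⟩ - 0.8031i|111⟩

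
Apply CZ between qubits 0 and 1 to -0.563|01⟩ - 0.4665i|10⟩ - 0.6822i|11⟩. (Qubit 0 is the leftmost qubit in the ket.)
-0.563|01⟩ - 0.4665i|10⟩ + 0.6822i|11⟩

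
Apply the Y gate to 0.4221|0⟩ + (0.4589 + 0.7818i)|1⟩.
(0.7818 - 0.4589i)|0⟩ + 0.4221i|1⟩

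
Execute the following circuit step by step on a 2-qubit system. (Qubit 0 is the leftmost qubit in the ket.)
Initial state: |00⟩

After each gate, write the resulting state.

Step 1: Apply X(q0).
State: |10⟩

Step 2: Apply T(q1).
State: |10⟩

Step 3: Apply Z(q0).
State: -|10⟩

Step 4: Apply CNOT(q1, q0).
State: -|10⟩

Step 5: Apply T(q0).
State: (-1/√2 - (1/√2)i)|10⟩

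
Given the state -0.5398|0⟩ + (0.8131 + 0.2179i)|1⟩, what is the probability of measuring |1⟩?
0.7086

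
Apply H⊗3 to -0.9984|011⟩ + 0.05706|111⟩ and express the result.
-0.3328|000⟩ + 0.3328|001⟩ + 0.3328|010⟩ - 0.3328|011⟩ - 0.3732|100⟩ + 0.3732|101⟩ + 0.3732|110⟩ - 0.3732|111⟩

H⊗3 gives amp(|y⟩) = (1/2√2) Σ_x (−1)^(x·y) amp(|x⟩), where x·y is the number of positions in which both x and y have a 1.
|000⟩: (-0.9984 + 0.05706)/(2√2) = -0.3328
|001⟩: (0.9984 - 0.05706)/(2√2) = 0.3328
|010⟩: (0.9984 - 0.05706)/(2√2) = 0.3328
|011⟩: (-0.9984 + 0.05706)/(2√2) = -0.3328
|100⟩: (-0.9984 - 0.05706)/(2√2) = -0.3732
|101⟩: (0.9984 + 0.05706)/(2√2) = 0.3732
|110⟩: (0.9984 + 0.05706)/(2√2) = 0.3732
|111⟩: (-0.9984 - 0.05706)/(2√2) = -0.3732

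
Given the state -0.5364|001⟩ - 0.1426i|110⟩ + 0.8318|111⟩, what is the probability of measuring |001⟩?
0.2877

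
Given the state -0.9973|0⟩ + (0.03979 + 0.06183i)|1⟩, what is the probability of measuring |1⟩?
0.005406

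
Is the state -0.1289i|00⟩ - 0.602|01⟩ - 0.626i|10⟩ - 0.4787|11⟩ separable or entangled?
Entangled

Writing the state as a|00⟩ + b|01⟩ + c|10⟩ + d|11⟩, it is a product state iff ad − bc = 0.
Here (a, b, c, d) = (-0.1289i, -0.602, -0.626i, -0.4787): ad − bc = (-0.1289i)(-0.4787) − (-0.602)(-0.626i) = -0.3151i ≠ 0, so the state is entangled.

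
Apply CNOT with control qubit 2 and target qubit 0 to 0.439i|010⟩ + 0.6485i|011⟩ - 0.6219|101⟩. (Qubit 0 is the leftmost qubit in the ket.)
-0.6219|001⟩ + 0.439i|010⟩ + 0.6485i|111⟩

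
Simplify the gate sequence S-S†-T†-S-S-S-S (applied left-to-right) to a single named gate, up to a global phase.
T†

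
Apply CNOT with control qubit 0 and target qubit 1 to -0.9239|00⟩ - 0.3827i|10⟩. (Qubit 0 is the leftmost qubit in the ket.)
-0.9239|00⟩ - 0.3827i|11⟩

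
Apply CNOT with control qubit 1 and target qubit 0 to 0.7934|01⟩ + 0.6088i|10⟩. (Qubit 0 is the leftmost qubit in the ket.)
0.6088i|10⟩ + 0.7934|11⟩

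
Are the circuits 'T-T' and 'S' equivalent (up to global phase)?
Yes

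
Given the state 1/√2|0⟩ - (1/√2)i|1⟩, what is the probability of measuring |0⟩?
1/2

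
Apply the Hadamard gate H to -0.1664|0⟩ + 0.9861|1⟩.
0.5796|0⟩ - 0.8149|1⟩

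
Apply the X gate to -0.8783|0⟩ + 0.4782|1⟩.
0.4782|0⟩ - 0.8783|1⟩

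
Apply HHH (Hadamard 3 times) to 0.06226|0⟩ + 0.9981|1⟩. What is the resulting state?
0.7498|0⟩ - 0.6617|1⟩

H² = I, so H^3 = H: a single Hadamard. With (a, b) = (0.06226, 0.9981), H gives ((a + b)/√2, (a − b)/√2) = (0.7498, -0.6617).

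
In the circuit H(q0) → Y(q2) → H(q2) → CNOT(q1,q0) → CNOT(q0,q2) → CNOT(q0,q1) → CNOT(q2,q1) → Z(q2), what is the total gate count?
8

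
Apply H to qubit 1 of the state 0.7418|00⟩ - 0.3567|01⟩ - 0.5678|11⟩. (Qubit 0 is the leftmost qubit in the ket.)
0.2723|00⟩ + 0.7768|01⟩ - 0.4015|10⟩ + 0.4015|11⟩

H on qubit 1 mixes each pair of kets that differ only in qubit 1: amplitudes (a, b) of (|…0…⟩, |…1…⟩) become ((a + b)/√2, (a − b)/√2). Kets absent from the input have amplitude 0.
(|00⟩, |01⟩): (a, b) = (0.7418, -0.3567) → (0.2723, 0.7768)
(|10⟩, |11⟩): (a, b) = (0, -0.5678) → (-0.4015, 0.4015)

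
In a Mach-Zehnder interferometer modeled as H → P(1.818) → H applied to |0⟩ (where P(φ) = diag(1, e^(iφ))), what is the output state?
(0.3777 + 0.4848i)|0⟩ + (0.6223 - 0.4848i)|1⟩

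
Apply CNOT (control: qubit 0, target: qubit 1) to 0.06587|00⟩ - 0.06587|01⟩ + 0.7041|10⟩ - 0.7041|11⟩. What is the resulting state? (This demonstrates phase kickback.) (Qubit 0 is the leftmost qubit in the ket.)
0.06587|00⟩ - 0.06587|01⟩ - 0.7041|10⟩ + 0.7041|11⟩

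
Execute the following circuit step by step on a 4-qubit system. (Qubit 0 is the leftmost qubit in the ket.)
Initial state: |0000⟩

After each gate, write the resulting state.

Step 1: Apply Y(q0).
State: i|1000⟩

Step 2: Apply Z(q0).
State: -i|1000⟩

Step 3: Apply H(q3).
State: -(1/√2)i|1000⟩ - (1/√2)i|1001⟩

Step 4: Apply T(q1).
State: -(1/√2)i|1000⟩ - (1/√2)i|1001⟩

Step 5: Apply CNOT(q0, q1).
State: -(1/√2)i|1100⟩ - (1/√2)i|1101⟩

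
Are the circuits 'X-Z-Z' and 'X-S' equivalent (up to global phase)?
No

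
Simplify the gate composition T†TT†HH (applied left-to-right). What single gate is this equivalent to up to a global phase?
T†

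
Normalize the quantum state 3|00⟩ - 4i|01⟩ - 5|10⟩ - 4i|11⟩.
0.3693|00⟩ - 0.4924i|01⟩ - 0.6155|10⟩ - 0.4924i|11⟩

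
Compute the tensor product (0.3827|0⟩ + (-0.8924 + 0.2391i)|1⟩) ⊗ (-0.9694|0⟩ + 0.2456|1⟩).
-0.371|00⟩ + 0.09399|01⟩ + (0.8651 - 0.2318i)|10⟩ + (-0.2192 + 0.05872i)|11⟩

amp(|b₁b₂…⟩) = product of the factor amplitudes for bits b₁, b₂, …; only kets whose every factor amplitude is nonzero survive.
|00⟩: (0.3827)(-0.9694) = -0.371
|01⟩: (0.3827)(0.2456) = 0.09399
|10⟩: (-0.8924 + 0.2391i)(-0.9694) = (0.8651 - 0.2318i)
|11⟩: (-0.8924 + 0.2391i)(0.2456) = (-0.2192 + 0.05872i)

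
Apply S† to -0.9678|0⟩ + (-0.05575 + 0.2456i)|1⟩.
-0.9678|0⟩ + (0.2456 + 0.05575i)|1⟩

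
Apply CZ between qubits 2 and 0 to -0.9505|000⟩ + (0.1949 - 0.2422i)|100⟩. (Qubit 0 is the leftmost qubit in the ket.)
-0.9505|000⟩ + (0.1949 - 0.2422i)|100⟩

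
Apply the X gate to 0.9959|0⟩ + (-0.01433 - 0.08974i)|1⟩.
(-0.01433 - 0.08974i)|0⟩ + 0.9959|1⟩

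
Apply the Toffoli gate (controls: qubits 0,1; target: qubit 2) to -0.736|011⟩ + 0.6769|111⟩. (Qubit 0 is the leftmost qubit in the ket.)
-0.736|011⟩ + 0.6769|110⟩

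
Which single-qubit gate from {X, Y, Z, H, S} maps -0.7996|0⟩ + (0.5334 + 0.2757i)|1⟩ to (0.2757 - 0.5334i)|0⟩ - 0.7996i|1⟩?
Y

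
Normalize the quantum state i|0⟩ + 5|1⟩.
0.1961i|0⟩ + 0.9806|1⟩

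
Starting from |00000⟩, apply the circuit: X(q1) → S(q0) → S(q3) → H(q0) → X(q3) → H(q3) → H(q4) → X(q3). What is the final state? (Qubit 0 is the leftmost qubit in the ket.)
-1/√8|01000⟩ - 1/√8|01001⟩ + 1/√8|01010⟩ + 1/√8|01011⟩ - 1/√8|11000⟩ - 1/√8|11001⟩ + 1/√8|11010⟩ + 1/√8|11011⟩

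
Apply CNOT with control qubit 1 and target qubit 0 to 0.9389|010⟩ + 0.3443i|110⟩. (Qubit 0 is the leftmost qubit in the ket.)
0.3443i|010⟩ + 0.9389|110⟩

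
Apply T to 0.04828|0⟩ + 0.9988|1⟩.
0.04828|0⟩ + (0.7063 + 0.7063i)|1⟩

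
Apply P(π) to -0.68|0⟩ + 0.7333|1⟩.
-0.68|0⟩ - 0.7333|1⟩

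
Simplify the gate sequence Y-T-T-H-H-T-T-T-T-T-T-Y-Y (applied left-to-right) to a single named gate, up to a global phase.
Y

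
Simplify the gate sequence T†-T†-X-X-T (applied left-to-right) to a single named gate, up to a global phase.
T†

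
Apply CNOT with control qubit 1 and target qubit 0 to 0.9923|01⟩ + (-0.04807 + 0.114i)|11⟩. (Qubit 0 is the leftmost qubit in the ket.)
(-0.04807 + 0.114i)|01⟩ + 0.9923|11⟩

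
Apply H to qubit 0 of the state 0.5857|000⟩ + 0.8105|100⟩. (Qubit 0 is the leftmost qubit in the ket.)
0.9873|000⟩ - 0.159|100⟩

H on qubit 0 mixes each pair of kets that differ only in qubit 0: amplitudes (a, b) of (|…0…⟩, |…1…⟩) become ((a + b)/√2, (a − b)/√2). Kets absent from the input have amplitude 0.
(|000⟩, |100⟩): (a, b) = (0.5857, 0.8105) → (0.9873, -0.159)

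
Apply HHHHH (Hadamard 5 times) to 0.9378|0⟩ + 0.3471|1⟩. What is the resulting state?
0.9086|0⟩ + 0.4177|1⟩

H² = I, so H^5 = H: a single Hadamard. With (a, b) = (0.9378, 0.3471), H gives ((a + b)/√2, (a − b)/√2) = (0.9086, 0.4177).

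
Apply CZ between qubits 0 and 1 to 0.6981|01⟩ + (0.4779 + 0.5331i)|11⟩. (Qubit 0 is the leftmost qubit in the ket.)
0.6981|01⟩ + (-0.4779 - 0.5331i)|11⟩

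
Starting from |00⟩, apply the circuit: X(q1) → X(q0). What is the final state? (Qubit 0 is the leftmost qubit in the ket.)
|11⟩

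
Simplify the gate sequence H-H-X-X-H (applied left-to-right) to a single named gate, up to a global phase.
H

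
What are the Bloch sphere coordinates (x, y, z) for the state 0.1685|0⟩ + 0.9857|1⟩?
(0.3322, 0, -0.9432)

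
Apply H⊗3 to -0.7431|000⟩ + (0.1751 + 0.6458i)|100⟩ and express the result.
(-0.2008 + 0.2283i)|000⟩ + (-0.2008 + 0.2283i)|001⟩ + (-0.2008 + 0.2283i)|010⟩ + (-0.2008 + 0.2283i)|011⟩ + (-0.3246 - 0.2283i)|100⟩ + (-0.3246 - 0.2283i)|101⟩ + (-0.3246 - 0.2283i)|110⟩ + (-0.3246 - 0.2283i)|111⟩

H⊗3 gives amp(|y⟩) = (1/2√2) Σ_x (−1)^(x·y) amp(|x⟩), where x·y is the number of positions in which both x and y have a 1.
|000⟩: (-0.7431 + (0.1751 + 0.6458i))/(2√2) = (-0.2008 + 0.2283i)
|001⟩: (-0.7431 + (0.1751 + 0.6458i))/(2√2) = (-0.2008 + 0.2283i)
|010⟩: (-0.7431 + (0.1751 + 0.6458i))/(2√2) = (-0.2008 + 0.2283i)
|011⟩: (-0.7431 + (0.1751 + 0.6458i))/(2√2) = (-0.2008 + 0.2283i)
|100⟩: (-0.7431 - (0.1751 + 0.6458i))/(2√2) = (-0.3246 - 0.2283i)
|101⟩: (-0.7431 - (0.1751 + 0.6458i))/(2√2) = (-0.3246 - 0.2283i)
|110⟩: (-0.7431 - (0.1751 + 0.6458i))/(2√2) = (-0.3246 - 0.2283i)
|111⟩: (-0.7431 - (0.1751 + 0.6458i))/(2√2) = (-0.3246 - 0.2283i)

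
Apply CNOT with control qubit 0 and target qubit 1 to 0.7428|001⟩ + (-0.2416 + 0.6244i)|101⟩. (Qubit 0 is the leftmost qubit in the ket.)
0.7428|001⟩ + (-0.2416 + 0.6244i)|111⟩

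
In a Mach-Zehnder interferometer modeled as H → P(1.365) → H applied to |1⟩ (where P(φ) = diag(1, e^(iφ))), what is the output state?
(0.3978 - 0.4894i)|0⟩ + (0.6022 + 0.4894i)|1⟩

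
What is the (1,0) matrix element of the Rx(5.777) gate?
-0.2504i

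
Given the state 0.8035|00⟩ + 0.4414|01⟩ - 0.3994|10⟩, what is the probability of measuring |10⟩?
0.1595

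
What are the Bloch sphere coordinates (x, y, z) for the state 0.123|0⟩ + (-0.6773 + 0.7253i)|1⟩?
(-0.1666, 0.1784, -0.9697)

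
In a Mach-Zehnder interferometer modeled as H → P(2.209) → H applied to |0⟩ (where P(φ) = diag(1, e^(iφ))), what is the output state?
(0.2021 + 0.4016i)|0⟩ + (0.7979 - 0.4016i)|1⟩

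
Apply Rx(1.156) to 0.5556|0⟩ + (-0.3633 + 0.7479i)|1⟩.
(0.874 + 0.1985i)|0⟩ + (-0.3043 + 0.3229i)|1⟩

Rx(1.156) = [[cos(θ/2), −i·sin(θ/2)], [−i·sin(θ/2), cos(θ/2)]]; θ = 1.156, cos(θ/2) ≈ 0.837557, sin(θ/2) ≈ 0.54635.
With a = amp(|0⟩) = 0.5556 and b = amp(|1⟩) = (-0.3633 + 0.7479i):
new amp(|0⟩) = (0.837557)·a + (-0.54635i)·b = (0.874 + 0.1985i)
new amp(|1⟩) = (-0.54635i)·a + (0.837557)·b = (-0.3043 + 0.3229i)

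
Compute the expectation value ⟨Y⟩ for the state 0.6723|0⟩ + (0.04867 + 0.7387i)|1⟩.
0.9933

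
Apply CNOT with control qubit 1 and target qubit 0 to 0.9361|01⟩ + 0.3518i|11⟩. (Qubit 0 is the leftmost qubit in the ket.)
0.3518i|01⟩ + 0.9361|11⟩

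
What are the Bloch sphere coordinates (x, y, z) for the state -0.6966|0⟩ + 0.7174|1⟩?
(-0.9995, 0, -0.02941)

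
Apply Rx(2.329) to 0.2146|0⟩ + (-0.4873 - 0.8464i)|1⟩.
(-0.6927 + 0.4476i)|0⟩ + (-0.1926 - 0.5316i)|1⟩

Rx(2.329) = [[cos(θ/2), −i·sin(θ/2)], [−i·sin(θ/2), cos(θ/2)]]; θ = 2.329, cos(θ/2) ≈ 0.39521, sin(θ/2) ≈ 0.918591.
With a = amp(|0⟩) = 0.2146 and b = amp(|1⟩) = (-0.4873 - 0.8464i):
new amp(|0⟩) = (0.39521)·a + (-0.918591i)·b = (-0.6927 + 0.4476i)
new amp(|1⟩) = (-0.918591i)·a + (0.39521)·b = (-0.1926 - 0.5316i)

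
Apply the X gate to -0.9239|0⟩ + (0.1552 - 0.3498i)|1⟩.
(0.1552 - 0.3498i)|0⟩ - 0.9239|1⟩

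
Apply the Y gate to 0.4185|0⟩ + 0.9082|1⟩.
-0.9082i|0⟩ + 0.4185i|1⟩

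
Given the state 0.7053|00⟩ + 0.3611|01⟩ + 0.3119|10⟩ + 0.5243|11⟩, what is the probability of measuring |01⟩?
0.1304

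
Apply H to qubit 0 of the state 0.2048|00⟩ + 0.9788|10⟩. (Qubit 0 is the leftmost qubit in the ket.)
0.8369|00⟩ - 0.5473|10⟩

H on qubit 0 mixes each pair of kets that differ only in qubit 0: amplitudes (a, b) of (|…0…⟩, |…1…⟩) become ((a + b)/√2, (a − b)/√2). Kets absent from the input have amplitude 0.
(|00⟩, |10⟩): (a, b) = (0.2048, 0.9788) → (0.8369, -0.5473)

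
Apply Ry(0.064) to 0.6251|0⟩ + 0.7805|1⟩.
0.5998|0⟩ + 0.8001|1⟩

Ry(0.064) = [[cos(θ/2), −sin(θ/2)], [sin(θ/2), cos(θ/2)]]; θ = 0.064, cos(θ/2) ≈ 0.999488, sin(θ/2) ≈ 0.0319945.
With a = amp(|0⟩) = 0.6251 and b = amp(|1⟩) = 0.7805:
new amp(|0⟩) = (0.999488)·a + (-0.0319945)·b = 0.5998
new amp(|1⟩) = (0.0319945)·a + (0.999488)·b = 0.8001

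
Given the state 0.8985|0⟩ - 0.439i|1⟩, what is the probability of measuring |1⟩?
0.1927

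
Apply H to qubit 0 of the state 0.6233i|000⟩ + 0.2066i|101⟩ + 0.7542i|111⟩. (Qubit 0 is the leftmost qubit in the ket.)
0.4407i|000⟩ + 0.1461i|001⟩ + 0.5333i|011⟩ + 0.4407i|100⟩ - 0.1461i|101⟩ - 0.5333i|111⟩

H on qubit 0 mixes each pair of kets that differ only in qubit 0: amplitudes (a, b) of (|…0…⟩, |…1…⟩) become ((a + b)/√2, (a − b)/√2). Kets absent from the input have amplitude 0.
(|000⟩, |100⟩): (a, b) = (0.6233i, 0) → (0.4407i, 0.4407i)
(|001⟩, |101⟩): (a, b) = (0, 0.2066i) → (0.1461i, -0.1461i)
(|011⟩, |111⟩): (a, b) = (0, 0.7542i) → (0.5333i, -0.5333i)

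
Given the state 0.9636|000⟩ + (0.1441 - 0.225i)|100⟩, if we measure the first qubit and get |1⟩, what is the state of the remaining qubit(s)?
(0.5393 - 0.8421i)|00⟩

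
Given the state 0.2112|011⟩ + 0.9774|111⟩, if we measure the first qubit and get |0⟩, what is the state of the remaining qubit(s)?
|11⟩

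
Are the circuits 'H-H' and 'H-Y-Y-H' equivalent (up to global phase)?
Yes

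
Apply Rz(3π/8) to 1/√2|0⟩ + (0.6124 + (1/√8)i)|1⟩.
(0.5879 - 0.3928i)|0⟩ + (0.3128 + 0.6342i)|1⟩

Rz(3π/8) = [[e^(−iθ/2), 0], [0, e^(iθ/2)]] with e^(±iθ/2) = cos(θ/2) ± i·sin(θ/2); θ = 3π/8, cos(θ/2) ≈ 0.83147, sin(θ/2) ≈ 0.55557.
With a = amp(|0⟩) = 1/√2 and b = amp(|1⟩) = (0.6124 + (1/√8)i):
new amp(|0⟩) = (0.83147 - 0.55557i)·a = (0.5879 - 0.3928i)
new amp(|1⟩) = (0.83147 + 0.55557i)·b = (0.3128 + 0.6342i)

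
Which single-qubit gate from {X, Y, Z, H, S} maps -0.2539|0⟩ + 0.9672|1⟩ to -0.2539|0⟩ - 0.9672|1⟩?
Z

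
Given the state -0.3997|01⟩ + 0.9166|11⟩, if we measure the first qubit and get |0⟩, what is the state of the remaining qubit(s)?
-|1⟩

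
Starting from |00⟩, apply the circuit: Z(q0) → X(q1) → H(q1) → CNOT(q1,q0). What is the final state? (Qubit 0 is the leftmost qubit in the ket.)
1/√2|00⟩ - 1/√2|11⟩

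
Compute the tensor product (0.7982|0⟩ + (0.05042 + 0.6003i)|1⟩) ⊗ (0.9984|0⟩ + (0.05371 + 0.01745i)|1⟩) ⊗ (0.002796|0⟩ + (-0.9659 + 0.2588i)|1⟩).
0.002228|000⟩ + (-0.7697 + 0.2062i)|001⟩ + (0.0001199 + 0.00003894i)|010⟩ + (-0.04501 - 0.002359i)|011⟩ + (0.0001407 + 0.001676i)|100⟩ + (-0.2037 - 0.5659i)|101⟩ + (-0.00002172 + 0.00009261i)|110⟩ + (-0.00107 - 0.034i)|111⟩

amp(|b₁b₂…⟩) = product of the factor amplitudes for bits b₁, b₂, …; only kets whose every factor amplitude is nonzero survive.
|000⟩: (0.7982)(0.9984)(0.002796) = 0.002228
|001⟩: (0.7982)(0.9984)(-0.9659 + 0.2588i) = (-0.7697 + 0.2062i)
|010⟩: (0.7982)(0.05371 + 0.01745i)(0.002796) = (0.0001199 + 0.00003894i)
|011⟩: (0.7982)(0.05371 + 0.01745i)(-0.9659 + 0.2588i) = (-0.04501 - 0.002359i)
|100⟩: (0.05042 + 0.6003i)(0.9984)(0.002796) = (0.0001407 + 0.001676i)
|101⟩: (0.05042 + 0.6003i)(0.9984)(-0.9659 + 0.2588i) = (-0.2037 - 0.5659i)
|110⟩: (0.05042 + 0.6003i)(0.05371 + 0.01745i)(0.002796) = (-0.00002172 + 0.00009261i)
|111⟩: (0.05042 + 0.6003i)(0.05371 + 0.01745i)(-0.9659 + 0.2588i) = (-0.00107 - 0.034i)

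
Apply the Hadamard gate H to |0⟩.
1/√2|0⟩ + 1/√2|1⟩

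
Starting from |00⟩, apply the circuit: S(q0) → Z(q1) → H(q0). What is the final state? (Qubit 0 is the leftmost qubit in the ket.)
1/√2|00⟩ + 1/√2|10⟩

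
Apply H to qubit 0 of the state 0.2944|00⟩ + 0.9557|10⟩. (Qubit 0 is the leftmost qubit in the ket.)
0.884|00⟩ - 0.4676|10⟩

H on qubit 0 mixes each pair of kets that differ only in qubit 0: amplitudes (a, b) of (|…0…⟩, |…1…⟩) become ((a + b)/√2, (a − b)/√2). Kets absent from the input have amplitude 0.
(|00⟩, |10⟩): (a, b) = (0.2944, 0.9557) → (0.884, -0.4676)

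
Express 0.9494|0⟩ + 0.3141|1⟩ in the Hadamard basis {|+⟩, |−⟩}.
0.8934|+⟩ + 0.4492|−⟩

With |ψ⟩ = α|0⟩ + β|1⟩, the Hadamard-basis coefficients are ⟨+|ψ⟩ = (α + β)/√2 and ⟨−|ψ⟩ = (α − β)/√2.
Here α = 0.9494, β = 0.3141: (α + β)/√2 = 0.8934, (α − β)/√2 = 0.4492.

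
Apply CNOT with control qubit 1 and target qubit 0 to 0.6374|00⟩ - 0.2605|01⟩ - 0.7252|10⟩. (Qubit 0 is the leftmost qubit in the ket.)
0.6374|00⟩ - 0.7252|10⟩ - 0.2605|11⟩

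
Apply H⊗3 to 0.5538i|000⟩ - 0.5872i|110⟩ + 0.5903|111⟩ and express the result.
(0.2087 - 0.01181i)|000⟩ + (-0.2087 - 0.01181i)|001⟩ + (-0.2087 + 0.4034i)|010⟩ + (0.2087 + 0.4034i)|011⟩ + (-0.2087 + 0.4034i)|100⟩ + (0.2087 + 0.4034i)|101⟩ + (0.2087 - 0.01181i)|110⟩ + (-0.2087 - 0.01181i)|111⟩

H⊗3 gives amp(|y⟩) = (1/2√2) Σ_x (−1)^(x·y) amp(|x⟩), where x·y is the number of positions in which both x and y have a 1.
|000⟩: (0.5538i - 0.5872i + 0.5903)/(2√2) = (0.2087 - 0.01181i)
|001⟩: (0.5538i - 0.5872i - 0.5903)/(2√2) = (-0.2087 - 0.01181i)
|010⟩: (0.5538i + 0.5872i - 0.5903)/(2√2) = (-0.2087 + 0.4034i)
|011⟩: (0.5538i + 0.5872i + 0.5903)/(2√2) = (0.2087 + 0.4034i)
|100⟩: (0.5538i + 0.5872i - 0.5903)/(2√2) = (-0.2087 + 0.4034i)
|101⟩: (0.5538i + 0.5872i + 0.5903)/(2√2) = (0.2087 + 0.4034i)
|110⟩: (0.5538i - 0.5872i + 0.5903)/(2√2) = (0.2087 - 0.01181i)
|111⟩: (0.5538i - 0.5872i - 0.5903)/(2√2) = (-0.2087 - 0.01181i)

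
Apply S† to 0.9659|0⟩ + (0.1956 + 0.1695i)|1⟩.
0.9659|0⟩ + (0.1695 - 0.1956i)|1⟩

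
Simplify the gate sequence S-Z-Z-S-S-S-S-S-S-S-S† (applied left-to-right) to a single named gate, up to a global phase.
S†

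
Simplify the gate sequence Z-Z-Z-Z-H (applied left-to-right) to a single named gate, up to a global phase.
H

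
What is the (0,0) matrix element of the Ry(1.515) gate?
0.7266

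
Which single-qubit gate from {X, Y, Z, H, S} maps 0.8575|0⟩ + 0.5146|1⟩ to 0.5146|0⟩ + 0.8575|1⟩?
X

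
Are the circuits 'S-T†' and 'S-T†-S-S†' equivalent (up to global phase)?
Yes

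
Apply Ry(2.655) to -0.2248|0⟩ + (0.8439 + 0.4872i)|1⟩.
(-0.8732 - 0.4729i)|0⟩ + (-0.01488 + 0.1174i)|1⟩

Ry(2.655) = [[cos(θ/2), −sin(θ/2)], [sin(θ/2), cos(θ/2)]]; θ = 2.655, cos(θ/2) ≈ 0.240903, sin(θ/2) ≈ 0.970549.
With a = amp(|0⟩) = -0.2248 and b = amp(|1⟩) = (0.8439 + 0.4872i):
new amp(|0⟩) = (0.240903)·a + (-0.970549)·b = (-0.8732 - 0.4729i)
new amp(|1⟩) = (0.970549)·a + (0.240903)·b = (-0.01488 + 0.1174i)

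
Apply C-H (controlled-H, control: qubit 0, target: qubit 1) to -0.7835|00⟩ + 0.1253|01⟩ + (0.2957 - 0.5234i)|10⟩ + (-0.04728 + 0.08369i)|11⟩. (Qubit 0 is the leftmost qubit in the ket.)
-0.7835|00⟩ + 0.1253|01⟩ + (0.1757 - 0.3109i)|10⟩ + (0.2425 - 0.4293i)|11⟩

C-H leaves the control-|0⟩ kets |00⟩, |01⟩ unchanged and applies H to qubit 1 on the control-|1⟩ pair (|10⟩, |11⟩).
H = [[1/√2, 1/√2], [1/√2, -1/√2]].
With a = amp(|10⟩) = (0.2957 - 0.5234i) and b = amp(|11⟩) = (-0.04728 + 0.08369i):
new amp(|10⟩) = (1/√2)·a + (1/√2)·b = (0.1757 - 0.3109i)
new amp(|11⟩) = (1/√2)·a + (-1/√2)·b = (0.2425 - 0.4293i)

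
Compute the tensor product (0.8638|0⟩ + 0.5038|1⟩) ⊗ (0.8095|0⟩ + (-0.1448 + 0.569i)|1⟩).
0.6992|00⟩ + (-0.1251 + 0.4915i)|01⟩ + 0.4078|10⟩ + (-0.07295 + 0.2867i)|11⟩

amp(|b₁b₂…⟩) = product of the factor amplitudes for bits b₁, b₂, …; only kets whose every factor amplitude is nonzero survive.
|00⟩: (0.8638)(0.8095) = 0.6992
|01⟩: (0.8638)(-0.1448 + 0.569i) = (-0.1251 + 0.4915i)
|10⟩: (0.5038)(0.8095) = 0.4078
|11⟩: (0.5038)(-0.1448 + 0.569i) = (-0.07295 + 0.2867i)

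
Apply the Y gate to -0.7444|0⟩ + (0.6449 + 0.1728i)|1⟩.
(0.1728 - 0.6449i)|0⟩ - 0.7444i|1⟩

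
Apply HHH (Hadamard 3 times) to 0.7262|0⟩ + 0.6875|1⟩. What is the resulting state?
0.9996|0⟩ + 0.02737|1⟩

H² = I, so H^3 = H: a single Hadamard. With (a, b) = (0.7262, 0.6875), H gives ((a + b)/√2, (a − b)/√2) = (0.9996, 0.02737).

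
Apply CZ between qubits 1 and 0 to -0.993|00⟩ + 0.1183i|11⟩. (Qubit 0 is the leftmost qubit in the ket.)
-0.993|00⟩ - 0.1183i|11⟩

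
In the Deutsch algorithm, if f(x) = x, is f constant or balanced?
Balanced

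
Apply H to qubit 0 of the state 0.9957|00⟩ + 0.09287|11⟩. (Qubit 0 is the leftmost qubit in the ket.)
0.7041|00⟩ + 0.06567|01⟩ + 0.7041|10⟩ - 0.06567|11⟩

H on qubit 0 mixes each pair of kets that differ only in qubit 0: amplitudes (a, b) of (|…0…⟩, |…1…⟩) become ((a + b)/√2, (a − b)/√2). Kets absent from the input have amplitude 0.
(|00⟩, |10⟩): (a, b) = (0.9957, 0) → (0.7041, 0.7041)
(|01⟩, |11⟩): (a, b) = (0, 0.09287) → (0.06567, -0.06567)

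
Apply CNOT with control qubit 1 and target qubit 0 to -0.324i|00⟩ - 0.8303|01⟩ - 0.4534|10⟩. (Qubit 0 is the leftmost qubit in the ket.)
-0.324i|00⟩ - 0.4534|10⟩ - 0.8303|11⟩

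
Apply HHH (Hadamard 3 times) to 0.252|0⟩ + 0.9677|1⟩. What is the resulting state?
0.8625|0⟩ - 0.5061|1⟩

H² = I, so H^3 = H: a single Hadamard. With (a, b) = (0.252, 0.9677), H gives ((a + b)/√2, (a − b)/√2) = (0.8625, -0.5061).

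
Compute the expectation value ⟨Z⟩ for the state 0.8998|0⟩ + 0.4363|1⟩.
0.6193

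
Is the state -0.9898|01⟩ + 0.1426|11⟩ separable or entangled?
Separable

Writing the state as a|00⟩ + b|01⟩ + c|10⟩ + d|11⟩, it is a product state iff ad − bc = 0.
Here (a, b, c, d) = (0, -0.9898, 0, 0.1426): ad − bc = (0)(0.1426) − (-0.9898)(0) = 0, so the state is separable.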